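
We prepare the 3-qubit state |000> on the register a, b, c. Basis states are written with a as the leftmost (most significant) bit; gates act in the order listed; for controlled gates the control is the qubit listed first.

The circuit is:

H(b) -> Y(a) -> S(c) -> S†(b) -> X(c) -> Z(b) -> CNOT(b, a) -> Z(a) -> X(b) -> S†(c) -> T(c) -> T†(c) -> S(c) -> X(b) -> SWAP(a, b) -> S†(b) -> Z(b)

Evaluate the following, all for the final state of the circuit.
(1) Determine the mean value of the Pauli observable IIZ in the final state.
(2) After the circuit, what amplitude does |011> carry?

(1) The expectation value of IIZ is -1. Key observation: steps 9-14 multiply out to the identity, so the circuit reduces to the remaining gates.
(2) The amplitude on |011> is sqrt(2)/2.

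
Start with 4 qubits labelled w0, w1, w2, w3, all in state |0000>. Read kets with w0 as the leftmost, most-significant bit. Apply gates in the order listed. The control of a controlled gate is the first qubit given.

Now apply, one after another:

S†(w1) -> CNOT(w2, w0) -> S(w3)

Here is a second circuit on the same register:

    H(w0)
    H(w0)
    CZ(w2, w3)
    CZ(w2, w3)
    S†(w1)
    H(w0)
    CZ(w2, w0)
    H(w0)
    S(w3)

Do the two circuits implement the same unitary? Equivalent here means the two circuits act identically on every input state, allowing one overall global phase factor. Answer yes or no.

Yes, they are equivalent — the unitaries differ by at most a global phase.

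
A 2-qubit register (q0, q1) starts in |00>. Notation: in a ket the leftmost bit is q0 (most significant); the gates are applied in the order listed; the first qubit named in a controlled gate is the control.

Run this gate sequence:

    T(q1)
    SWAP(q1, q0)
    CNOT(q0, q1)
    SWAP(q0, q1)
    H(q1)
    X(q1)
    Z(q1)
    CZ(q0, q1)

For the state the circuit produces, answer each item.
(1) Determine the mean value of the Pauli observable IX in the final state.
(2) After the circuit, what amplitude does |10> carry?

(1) In the final state, IX has expectation -1.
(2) |10> carries amplitude 0 in the final state.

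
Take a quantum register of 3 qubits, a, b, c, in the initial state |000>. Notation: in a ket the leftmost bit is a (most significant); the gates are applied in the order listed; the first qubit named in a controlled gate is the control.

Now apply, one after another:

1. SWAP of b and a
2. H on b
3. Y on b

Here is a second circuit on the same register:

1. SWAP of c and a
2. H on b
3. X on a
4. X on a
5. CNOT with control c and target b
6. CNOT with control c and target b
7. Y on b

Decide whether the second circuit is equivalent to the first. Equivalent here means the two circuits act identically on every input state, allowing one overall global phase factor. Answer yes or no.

No — the two circuits implement different unitaries, even allowing a global phase.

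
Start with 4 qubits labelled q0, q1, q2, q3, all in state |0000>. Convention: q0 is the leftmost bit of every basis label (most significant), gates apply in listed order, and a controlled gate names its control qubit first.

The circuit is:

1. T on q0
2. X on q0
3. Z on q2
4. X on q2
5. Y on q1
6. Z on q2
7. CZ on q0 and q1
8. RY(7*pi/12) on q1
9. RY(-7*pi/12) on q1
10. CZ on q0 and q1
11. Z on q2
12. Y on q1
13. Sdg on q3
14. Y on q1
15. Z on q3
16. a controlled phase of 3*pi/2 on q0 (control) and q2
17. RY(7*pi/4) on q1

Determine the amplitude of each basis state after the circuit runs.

The final amplitudes are -sqrt(2 - sqrt(2))/2 on |1010>, -sqrt(sqrt(2) + 2)/2 on |1110>, and 0 on every other basis state. Key observation: the block from step 5 through step 12 cancels to the identity and can be dropped.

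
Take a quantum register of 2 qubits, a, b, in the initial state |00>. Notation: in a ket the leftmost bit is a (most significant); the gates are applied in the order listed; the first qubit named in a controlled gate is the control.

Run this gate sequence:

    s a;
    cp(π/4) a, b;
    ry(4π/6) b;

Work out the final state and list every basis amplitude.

The resulting statevector has amplitude 1/2 on |00>, sqrt(3)/2 on |01>, 0 on |10>, 0 on |11>.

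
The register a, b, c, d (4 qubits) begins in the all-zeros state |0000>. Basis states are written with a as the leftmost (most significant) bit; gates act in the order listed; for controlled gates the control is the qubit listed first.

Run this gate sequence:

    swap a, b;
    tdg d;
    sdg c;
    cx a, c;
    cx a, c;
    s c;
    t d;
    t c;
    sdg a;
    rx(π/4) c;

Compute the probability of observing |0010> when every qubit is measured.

Outcome |0010> occurs with probability 1/2 - sqrt(2)/4.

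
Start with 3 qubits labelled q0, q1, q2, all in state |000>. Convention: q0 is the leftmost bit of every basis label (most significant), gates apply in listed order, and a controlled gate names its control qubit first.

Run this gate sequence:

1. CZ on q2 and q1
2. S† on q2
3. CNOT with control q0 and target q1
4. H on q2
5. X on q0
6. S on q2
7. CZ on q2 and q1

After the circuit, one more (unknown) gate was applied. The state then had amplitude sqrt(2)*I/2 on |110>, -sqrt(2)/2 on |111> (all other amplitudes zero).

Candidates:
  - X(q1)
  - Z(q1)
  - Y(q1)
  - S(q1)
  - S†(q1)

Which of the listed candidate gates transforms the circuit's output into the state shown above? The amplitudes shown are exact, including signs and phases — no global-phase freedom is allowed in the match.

The applied gate was Y(q1).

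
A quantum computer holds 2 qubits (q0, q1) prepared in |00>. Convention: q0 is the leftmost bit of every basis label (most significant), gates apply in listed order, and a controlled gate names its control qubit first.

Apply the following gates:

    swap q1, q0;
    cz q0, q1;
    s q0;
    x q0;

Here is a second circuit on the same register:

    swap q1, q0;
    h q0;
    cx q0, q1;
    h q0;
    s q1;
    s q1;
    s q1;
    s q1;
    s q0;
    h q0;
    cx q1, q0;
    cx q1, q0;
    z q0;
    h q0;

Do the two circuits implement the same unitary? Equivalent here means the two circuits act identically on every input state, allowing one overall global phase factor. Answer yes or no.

No: there is an input state on which the two circuits produce genuinely different outputs (not merely differing by a phase).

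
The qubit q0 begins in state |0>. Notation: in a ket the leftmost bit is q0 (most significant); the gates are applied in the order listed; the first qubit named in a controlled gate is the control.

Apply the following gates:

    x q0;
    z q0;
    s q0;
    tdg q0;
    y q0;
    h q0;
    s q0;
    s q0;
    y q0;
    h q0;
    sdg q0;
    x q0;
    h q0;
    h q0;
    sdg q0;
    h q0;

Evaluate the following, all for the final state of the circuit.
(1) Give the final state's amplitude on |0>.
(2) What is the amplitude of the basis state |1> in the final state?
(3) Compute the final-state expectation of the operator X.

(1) |0> carries amplitude sqrt(2)*exp(3*I*pi/4)/2 in the final state.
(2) The final state's coefficient on |1> equals -sqrt(2)*exp(3*I*pi/4)/2.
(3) The expectation value of X is -1.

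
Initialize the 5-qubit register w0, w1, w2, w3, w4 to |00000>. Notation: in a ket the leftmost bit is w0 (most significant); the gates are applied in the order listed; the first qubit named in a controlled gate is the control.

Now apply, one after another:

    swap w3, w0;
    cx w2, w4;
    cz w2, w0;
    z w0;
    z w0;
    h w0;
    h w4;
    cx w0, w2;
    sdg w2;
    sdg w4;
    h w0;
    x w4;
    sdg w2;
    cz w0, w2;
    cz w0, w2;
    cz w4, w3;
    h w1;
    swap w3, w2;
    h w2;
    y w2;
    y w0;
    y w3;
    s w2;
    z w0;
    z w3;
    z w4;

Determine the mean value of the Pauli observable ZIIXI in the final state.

The expectation value of ZIIXI is 1. Key observation: steps 14-15 multiply out to the identity, so the circuit reduces to the remaining gates.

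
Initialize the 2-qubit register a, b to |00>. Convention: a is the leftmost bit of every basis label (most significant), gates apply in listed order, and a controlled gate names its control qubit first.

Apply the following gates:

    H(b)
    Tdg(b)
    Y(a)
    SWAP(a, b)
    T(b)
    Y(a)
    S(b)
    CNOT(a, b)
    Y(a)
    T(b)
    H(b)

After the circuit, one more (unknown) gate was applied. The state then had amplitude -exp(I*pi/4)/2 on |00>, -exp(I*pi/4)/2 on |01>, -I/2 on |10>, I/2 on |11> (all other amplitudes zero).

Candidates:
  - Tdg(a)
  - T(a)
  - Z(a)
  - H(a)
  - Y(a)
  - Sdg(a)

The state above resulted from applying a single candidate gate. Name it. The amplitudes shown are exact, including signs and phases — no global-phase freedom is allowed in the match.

The applied gate was T(a).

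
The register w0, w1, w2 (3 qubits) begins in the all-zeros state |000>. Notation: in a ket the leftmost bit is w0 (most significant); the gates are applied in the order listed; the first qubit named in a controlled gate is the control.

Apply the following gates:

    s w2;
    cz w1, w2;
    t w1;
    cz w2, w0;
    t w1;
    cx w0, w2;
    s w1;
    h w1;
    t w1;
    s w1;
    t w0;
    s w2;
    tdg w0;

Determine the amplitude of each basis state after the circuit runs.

The resulting statevector has amplitude sqrt(2)/2 on |000>, sqrt(2)*exp(3*I*pi/4)/2 on |010>, and 0 on every other basis state.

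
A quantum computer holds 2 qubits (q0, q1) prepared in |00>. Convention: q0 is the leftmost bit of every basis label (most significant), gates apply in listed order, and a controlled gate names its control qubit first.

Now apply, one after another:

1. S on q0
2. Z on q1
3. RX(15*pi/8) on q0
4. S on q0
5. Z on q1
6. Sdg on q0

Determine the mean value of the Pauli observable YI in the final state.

In the final state, YI has expectation sqrt(2 - sqrt(2))/2.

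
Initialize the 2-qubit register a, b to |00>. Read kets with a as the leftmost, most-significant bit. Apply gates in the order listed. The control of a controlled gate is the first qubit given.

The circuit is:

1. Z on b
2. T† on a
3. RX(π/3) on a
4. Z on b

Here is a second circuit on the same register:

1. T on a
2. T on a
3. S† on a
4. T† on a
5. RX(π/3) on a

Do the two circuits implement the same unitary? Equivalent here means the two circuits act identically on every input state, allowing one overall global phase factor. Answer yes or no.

Yes, they are equivalent — the unitaries differ by at most a global phase.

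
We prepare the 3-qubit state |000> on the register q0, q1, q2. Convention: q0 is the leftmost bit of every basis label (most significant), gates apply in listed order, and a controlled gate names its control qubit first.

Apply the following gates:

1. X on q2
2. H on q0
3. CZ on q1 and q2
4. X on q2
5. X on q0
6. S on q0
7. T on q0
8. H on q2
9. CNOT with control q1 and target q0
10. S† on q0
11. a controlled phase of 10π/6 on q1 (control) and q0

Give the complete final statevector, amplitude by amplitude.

The resulting statevector has amplitude 1/2 on |000>, 1/2 on |001>, 0 on |010>, 0 on |011>, exp(I*pi/4)/2 on |100>, exp(I*pi/4)/2 on |101>, 0 on |110>, 0 on |111>.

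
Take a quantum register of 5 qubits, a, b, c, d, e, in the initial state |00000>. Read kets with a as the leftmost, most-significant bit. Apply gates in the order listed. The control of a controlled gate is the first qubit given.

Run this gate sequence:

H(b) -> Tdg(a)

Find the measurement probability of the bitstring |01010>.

Outcome |01010> occurs with probability 0.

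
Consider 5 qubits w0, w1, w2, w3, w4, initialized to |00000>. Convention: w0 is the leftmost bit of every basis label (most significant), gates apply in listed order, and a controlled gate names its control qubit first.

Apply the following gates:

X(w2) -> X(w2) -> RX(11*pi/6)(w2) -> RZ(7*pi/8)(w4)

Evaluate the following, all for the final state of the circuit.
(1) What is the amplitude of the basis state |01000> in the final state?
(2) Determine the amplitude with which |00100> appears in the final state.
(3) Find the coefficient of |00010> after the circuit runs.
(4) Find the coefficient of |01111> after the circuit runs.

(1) The amplitude on |01000> is 0. Key observation: the block from step 1 through step 2 cancels to the identity and can be dropped.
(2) The final state's coefficient on |00100> equals (-sqrt(6) + sqrt(2))*exp(I*pi/16)/4.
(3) The final state's coefficient on |00010> equals 0.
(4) |01111> carries amplitude 0 in the final state.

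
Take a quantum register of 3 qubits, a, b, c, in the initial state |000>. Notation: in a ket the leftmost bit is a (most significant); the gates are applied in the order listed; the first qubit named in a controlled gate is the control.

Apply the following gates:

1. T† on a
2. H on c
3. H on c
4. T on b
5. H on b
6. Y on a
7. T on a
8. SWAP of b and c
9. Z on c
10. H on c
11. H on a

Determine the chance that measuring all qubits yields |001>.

A full measurement returns |001> with probability 1/2.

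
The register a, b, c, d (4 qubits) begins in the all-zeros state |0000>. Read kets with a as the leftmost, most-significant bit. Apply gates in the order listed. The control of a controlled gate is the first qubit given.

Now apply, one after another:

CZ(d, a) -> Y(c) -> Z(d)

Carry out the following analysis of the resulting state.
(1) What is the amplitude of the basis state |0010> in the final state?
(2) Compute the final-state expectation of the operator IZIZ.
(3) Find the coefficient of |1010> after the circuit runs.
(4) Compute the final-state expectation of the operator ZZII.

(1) The amplitude on |0010> is I.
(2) In the final state, IZIZ has expectation 1.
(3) The amplitude on |1010> is 0.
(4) The observable ZZII averages to 1.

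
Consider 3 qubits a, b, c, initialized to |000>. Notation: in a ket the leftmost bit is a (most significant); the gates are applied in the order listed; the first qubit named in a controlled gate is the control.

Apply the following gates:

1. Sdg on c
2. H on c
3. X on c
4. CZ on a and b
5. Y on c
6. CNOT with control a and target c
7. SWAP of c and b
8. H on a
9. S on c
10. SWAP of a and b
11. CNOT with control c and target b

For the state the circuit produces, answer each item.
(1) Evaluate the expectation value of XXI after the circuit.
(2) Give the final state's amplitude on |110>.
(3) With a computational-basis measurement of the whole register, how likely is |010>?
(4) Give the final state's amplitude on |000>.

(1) The expectation value of XXI is -1.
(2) The amplitude on |110> is I/2.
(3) Outcome |010> occurs with probability 1/4.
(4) |000> carries amplitude -I/2 in the final state.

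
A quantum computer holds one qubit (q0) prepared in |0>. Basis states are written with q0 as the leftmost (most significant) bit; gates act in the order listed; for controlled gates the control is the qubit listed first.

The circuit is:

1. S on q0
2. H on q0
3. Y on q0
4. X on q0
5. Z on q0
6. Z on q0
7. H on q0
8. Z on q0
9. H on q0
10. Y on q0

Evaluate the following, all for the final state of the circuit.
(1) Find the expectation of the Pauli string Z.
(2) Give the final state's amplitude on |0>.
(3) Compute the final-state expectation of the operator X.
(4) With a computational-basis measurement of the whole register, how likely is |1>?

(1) The expectation value of Z is 0.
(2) The amplitude on |0> is sqrt(2)/2.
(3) The observable X averages to 1.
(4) The probability of measuring |1> is 1/2.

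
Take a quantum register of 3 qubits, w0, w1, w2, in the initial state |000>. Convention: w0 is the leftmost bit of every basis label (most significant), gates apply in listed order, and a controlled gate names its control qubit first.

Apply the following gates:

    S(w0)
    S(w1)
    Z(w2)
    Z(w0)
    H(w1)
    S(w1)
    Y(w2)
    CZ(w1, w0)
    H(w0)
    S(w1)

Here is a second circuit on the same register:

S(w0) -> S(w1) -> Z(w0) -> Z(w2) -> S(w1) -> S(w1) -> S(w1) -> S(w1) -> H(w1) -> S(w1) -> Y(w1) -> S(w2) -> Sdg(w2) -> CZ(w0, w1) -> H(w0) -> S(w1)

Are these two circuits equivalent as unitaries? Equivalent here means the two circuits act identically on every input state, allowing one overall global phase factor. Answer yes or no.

No: there is an input state on which the two circuits produce genuinely different outputs (not merely differing by a phase).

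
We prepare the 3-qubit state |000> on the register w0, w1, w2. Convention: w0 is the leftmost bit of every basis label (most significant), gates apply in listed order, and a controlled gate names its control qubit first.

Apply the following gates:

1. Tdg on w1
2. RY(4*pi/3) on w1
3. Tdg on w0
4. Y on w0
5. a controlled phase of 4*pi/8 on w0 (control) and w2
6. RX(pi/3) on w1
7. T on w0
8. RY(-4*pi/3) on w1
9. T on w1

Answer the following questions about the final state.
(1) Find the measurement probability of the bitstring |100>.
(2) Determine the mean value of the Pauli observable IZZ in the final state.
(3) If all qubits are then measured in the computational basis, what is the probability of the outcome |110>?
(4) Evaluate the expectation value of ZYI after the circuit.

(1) The probability of measuring |100> is 15/16.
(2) The observable IZZ averages to 7/8.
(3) The probability of measuring |110> is 1/16.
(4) The observable ZYI averages to -3*sqrt(6)/16.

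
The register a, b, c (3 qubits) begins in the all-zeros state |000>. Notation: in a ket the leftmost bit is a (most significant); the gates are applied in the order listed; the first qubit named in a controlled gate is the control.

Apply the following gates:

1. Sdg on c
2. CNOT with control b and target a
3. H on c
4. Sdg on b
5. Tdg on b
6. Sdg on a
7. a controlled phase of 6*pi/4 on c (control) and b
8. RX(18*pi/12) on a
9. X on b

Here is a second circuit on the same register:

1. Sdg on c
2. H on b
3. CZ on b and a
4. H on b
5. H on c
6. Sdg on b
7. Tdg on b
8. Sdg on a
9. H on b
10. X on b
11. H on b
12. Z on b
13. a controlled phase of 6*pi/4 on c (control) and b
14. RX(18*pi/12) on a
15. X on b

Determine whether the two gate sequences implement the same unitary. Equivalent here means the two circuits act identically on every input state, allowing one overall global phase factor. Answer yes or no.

No — the two circuits implement different unitaries, even allowing a global phase.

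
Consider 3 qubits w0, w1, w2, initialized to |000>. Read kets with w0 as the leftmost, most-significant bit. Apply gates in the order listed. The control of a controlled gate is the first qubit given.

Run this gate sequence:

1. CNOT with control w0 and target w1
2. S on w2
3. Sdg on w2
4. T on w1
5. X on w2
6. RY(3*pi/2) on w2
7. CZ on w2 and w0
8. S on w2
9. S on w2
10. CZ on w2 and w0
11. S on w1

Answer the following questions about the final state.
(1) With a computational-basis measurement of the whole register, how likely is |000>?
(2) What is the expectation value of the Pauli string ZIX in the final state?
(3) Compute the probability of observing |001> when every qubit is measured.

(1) Outcome |000> occurs with probability 1/2. Key observation: gates 2-3 undo each other exactly, leaving only the rest of the circuit to track.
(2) In the final state, ZIX has expectation -1.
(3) A full measurement returns |001> with probability 1/2.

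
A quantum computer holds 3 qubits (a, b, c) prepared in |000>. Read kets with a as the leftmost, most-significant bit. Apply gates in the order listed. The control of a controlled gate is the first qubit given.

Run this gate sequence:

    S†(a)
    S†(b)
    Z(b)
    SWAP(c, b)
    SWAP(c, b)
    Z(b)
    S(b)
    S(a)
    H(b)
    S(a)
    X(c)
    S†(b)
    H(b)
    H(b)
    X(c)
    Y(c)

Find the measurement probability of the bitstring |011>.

A full measurement returns |011> with probability 1/2. Key observation: steps 1-8 multiply out to the identity, so the circuit reduces to the remaining gates.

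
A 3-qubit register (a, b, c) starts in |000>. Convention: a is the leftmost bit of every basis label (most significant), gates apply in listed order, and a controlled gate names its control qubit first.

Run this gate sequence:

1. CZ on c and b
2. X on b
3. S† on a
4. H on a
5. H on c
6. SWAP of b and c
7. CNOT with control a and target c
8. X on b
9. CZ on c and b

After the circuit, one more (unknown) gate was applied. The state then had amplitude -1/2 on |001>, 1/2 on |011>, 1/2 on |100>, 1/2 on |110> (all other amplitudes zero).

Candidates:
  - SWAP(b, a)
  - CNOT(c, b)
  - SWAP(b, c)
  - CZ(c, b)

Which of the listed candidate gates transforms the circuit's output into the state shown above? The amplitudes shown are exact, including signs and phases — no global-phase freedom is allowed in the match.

The applied gate was CNOT(c, b).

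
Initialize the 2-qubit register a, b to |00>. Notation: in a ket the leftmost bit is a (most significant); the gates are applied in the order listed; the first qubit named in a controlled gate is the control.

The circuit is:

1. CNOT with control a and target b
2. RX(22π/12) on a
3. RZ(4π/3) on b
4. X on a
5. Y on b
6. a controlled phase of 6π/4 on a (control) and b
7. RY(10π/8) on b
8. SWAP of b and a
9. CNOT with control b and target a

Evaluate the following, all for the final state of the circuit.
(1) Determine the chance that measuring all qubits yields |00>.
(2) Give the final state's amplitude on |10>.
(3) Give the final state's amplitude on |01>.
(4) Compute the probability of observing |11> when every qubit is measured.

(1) Outcome |00> occurs with probability -sqrt(3)/8 - sqrt(6)/16 + sqrt(2)/8 + 1/4.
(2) The amplitude on |10> is sqrt(2 - sqrt(2))*(-sqrt(2) + sqrt(6))*exp(I*pi/3)/8.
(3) The final state's coefficient on |01> equals sqrt(2 - sqrt(2))*(-sqrt(6) - sqrt(2))*exp(I*pi/3)/8.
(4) The probability of measuring |11> is sqrt(6)/16 + sqrt(2)/8 + sqrt(3)/8 + 1/4.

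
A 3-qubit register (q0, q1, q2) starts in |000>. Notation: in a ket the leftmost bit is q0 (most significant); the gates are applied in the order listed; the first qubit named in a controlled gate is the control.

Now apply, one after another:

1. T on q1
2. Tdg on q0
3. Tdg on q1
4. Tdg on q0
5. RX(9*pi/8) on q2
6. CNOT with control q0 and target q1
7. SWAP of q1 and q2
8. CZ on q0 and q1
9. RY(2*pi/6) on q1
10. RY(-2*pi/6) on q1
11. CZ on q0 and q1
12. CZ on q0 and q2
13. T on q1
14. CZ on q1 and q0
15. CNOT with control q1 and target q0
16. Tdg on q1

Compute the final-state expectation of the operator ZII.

The expectation value of ZII is -sqrt(sqrt(2) + 2)/2. Key observation: the block from step 8 through step 11 cancels to the identity and can be dropped.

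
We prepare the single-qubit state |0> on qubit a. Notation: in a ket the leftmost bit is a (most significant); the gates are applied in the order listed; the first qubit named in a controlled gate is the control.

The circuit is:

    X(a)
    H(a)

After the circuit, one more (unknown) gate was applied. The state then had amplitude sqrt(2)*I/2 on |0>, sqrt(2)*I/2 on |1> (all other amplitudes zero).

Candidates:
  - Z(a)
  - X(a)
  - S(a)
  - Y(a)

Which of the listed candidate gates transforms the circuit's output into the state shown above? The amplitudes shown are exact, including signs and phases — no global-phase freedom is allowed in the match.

It was Y(a) that produced the state shown.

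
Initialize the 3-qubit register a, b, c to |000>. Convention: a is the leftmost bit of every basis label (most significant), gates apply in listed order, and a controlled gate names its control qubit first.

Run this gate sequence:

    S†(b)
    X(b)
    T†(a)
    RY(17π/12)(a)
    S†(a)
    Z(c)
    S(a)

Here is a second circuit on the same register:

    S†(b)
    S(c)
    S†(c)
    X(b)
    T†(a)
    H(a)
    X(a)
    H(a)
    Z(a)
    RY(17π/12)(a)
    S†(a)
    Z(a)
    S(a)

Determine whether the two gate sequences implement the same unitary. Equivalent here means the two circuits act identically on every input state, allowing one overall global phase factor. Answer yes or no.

No, they are not equivalent — no single phase factor reconciles the two unitaries.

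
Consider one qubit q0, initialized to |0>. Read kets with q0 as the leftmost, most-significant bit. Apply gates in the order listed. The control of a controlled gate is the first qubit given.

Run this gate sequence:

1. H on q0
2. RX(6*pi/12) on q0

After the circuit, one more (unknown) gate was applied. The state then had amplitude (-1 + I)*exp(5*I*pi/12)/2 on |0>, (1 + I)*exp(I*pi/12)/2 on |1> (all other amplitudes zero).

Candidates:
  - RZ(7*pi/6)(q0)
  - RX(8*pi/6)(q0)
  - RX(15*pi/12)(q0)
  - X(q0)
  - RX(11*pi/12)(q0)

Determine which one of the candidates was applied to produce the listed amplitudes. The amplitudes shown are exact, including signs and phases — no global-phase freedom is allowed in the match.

It was RZ(7*pi/6)(q0) that produced the state shown.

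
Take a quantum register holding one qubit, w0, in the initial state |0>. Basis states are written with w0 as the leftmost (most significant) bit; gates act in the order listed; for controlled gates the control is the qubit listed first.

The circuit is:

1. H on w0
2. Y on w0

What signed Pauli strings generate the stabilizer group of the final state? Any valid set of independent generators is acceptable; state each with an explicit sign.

The stabilizer group can be generated by -X, among other valid generating sets.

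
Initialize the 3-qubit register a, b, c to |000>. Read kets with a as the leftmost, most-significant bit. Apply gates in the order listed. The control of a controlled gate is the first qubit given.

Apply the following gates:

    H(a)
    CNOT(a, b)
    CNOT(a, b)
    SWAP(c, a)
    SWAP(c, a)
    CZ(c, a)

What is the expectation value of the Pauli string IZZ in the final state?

In the final state, IZZ has expectation 1. Key observation: gates 2-3 undo each other exactly, leaving only the rest of the circuit to track.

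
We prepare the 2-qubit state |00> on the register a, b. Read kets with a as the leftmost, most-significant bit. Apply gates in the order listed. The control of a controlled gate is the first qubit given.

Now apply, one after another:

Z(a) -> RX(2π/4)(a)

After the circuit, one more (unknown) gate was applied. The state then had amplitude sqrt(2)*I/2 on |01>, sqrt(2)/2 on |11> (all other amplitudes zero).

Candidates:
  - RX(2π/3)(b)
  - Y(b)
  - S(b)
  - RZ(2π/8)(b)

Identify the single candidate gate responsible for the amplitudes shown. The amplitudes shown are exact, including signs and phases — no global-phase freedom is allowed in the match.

It was Y(b) that produced the state shown.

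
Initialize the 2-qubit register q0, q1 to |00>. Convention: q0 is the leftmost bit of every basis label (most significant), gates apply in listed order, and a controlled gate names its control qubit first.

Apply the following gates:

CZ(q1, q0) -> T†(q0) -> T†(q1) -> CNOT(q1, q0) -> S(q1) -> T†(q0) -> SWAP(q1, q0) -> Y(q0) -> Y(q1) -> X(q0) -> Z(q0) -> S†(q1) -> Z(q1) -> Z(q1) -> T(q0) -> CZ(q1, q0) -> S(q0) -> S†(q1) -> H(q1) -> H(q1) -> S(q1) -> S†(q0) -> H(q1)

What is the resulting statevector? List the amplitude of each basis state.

The final amplitudes are sqrt(2)*I/2 on |00>, -sqrt(2)*I/2 on |01>, 0 on |10>, 0 on |11>.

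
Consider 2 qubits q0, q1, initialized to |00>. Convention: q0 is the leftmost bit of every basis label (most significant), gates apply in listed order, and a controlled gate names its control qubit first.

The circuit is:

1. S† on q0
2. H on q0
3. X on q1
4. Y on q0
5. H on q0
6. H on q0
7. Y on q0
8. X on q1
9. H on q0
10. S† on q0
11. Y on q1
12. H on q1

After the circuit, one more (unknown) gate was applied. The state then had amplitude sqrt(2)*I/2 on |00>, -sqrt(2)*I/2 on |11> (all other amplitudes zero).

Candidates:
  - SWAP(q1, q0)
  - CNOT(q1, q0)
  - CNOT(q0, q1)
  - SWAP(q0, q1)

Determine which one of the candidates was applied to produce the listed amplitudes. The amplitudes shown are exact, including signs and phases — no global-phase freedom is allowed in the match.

It was CNOT(q1, q0) that produced the state shown. Key observation: steps 2-9 multiply out to the identity, so the circuit reduces to the remaining gates.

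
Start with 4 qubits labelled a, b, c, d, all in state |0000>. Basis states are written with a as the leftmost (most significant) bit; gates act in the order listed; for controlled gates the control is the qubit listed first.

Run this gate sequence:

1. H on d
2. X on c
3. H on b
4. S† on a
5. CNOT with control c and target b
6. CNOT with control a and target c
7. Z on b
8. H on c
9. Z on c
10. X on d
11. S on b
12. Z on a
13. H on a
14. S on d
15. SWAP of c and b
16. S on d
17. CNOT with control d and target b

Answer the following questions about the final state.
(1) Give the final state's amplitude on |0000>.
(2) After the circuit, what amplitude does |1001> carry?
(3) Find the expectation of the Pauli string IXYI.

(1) The final state's coefficient on |0000> equals 1/4.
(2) |1001> carries amplitude -1/4 in the final state.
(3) In the final state, IXYI has expectation -1.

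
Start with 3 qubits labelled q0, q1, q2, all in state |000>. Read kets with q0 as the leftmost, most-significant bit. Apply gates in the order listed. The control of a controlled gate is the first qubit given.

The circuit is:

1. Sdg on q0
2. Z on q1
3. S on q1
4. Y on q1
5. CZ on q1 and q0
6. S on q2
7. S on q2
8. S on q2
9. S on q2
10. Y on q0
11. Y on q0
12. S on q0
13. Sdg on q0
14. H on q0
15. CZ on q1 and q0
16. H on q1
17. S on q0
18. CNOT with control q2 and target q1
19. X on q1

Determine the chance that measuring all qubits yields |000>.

A full measurement returns |000> with probability 1/4. Key observation: gates 6-9 undo each other exactly, leaving only the rest of the circuit to track.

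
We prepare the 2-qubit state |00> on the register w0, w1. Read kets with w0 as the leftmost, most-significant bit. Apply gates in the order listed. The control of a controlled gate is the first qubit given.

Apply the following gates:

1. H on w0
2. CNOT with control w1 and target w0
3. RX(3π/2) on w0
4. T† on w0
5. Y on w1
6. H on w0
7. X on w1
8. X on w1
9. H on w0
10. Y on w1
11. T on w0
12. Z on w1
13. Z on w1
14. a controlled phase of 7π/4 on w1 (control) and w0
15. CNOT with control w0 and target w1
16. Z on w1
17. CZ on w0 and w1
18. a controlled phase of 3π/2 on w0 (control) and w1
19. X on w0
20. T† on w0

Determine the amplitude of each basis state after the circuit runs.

The final amplitudes are 0 on |00>, -1/2 + I/2 on |01>, -sqrt(2)/2 on |10>, 0 on |11>. Key observation: steps 4-11 multiply out to the identity, so the circuit reduces to the remaining gates.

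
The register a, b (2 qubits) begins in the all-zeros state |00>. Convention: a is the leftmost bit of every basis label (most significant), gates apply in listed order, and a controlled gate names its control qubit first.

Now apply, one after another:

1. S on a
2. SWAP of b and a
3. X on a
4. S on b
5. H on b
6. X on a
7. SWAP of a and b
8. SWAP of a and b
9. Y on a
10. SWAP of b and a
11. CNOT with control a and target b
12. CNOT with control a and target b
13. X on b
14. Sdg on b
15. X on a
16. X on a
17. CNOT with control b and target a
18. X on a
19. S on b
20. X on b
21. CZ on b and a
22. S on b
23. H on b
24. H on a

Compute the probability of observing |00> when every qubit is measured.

A full measurement returns |00> with probability 0. Key observation: steps 15-16 multiply out to the identity, so the circuit reduces to the remaining gates.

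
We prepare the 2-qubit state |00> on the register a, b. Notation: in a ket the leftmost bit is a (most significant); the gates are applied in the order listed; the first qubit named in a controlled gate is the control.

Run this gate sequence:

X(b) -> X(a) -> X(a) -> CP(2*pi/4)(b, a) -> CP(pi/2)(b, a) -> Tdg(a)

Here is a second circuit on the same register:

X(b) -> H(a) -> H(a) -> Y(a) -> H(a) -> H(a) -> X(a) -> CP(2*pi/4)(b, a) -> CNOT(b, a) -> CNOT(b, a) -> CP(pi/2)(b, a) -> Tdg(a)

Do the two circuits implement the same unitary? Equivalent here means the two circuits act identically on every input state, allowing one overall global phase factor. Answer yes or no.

No: there is an input state on which the two circuits produce genuinely different outputs (not merely differing by a phase).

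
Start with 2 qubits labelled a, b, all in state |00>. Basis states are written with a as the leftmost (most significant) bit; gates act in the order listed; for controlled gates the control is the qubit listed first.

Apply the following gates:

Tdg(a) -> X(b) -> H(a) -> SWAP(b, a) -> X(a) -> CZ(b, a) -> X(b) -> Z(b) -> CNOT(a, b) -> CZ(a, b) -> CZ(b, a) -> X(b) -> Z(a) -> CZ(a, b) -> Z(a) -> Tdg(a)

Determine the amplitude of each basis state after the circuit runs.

The final amplitudes are -sqrt(2)/2 on |00>, sqrt(2)/2 on |01>, 0 on |10>, 0 on |11>.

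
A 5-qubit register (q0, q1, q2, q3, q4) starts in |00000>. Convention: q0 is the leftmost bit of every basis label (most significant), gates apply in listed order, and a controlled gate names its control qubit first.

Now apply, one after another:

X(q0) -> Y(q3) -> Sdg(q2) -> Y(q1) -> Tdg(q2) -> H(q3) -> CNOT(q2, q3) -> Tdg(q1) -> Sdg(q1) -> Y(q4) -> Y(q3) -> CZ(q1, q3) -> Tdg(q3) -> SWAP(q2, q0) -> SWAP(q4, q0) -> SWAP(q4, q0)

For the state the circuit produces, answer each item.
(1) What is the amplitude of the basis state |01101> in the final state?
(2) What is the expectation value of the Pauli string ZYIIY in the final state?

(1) The final state's coefficient on |01101> equals -sqrt(2)*exp(I*pi/4)/2. Key observation: gates 15-16 undo each other exactly, leaving only the rest of the circuit to track.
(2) The observable ZYIIY averages to 0.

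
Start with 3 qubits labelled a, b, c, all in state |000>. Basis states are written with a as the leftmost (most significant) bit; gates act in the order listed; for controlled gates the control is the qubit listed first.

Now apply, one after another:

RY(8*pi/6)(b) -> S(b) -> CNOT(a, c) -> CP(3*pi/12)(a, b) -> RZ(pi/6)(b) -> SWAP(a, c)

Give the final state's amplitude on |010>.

The final state's coefficient on |010> equals sqrt(3)*exp(7*I*pi/12)/2.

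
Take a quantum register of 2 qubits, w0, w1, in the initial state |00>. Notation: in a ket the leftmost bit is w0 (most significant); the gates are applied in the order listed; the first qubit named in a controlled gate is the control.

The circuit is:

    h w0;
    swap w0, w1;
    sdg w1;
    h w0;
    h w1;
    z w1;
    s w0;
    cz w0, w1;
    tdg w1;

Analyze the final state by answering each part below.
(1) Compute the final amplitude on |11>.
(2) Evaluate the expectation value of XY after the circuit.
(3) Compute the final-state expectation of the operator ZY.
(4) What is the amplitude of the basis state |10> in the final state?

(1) The final state's coefficient on |11> equals sqrt(2)*(1 - I)*exp(3*I*pi/4)/4.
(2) The expectation value of XY is sqrt(2)/2.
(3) The expectation value of ZY is -sqrt(2)/2.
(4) The final state's coefficient on |10> equals sqrt(2)*(1 + I)/4.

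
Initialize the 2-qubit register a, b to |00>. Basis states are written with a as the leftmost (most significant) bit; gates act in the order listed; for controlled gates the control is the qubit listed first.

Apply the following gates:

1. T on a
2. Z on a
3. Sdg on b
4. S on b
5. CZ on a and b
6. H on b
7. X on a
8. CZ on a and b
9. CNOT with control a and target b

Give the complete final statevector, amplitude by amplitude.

The final amplitudes are 0 on |00>, 0 on |01>, -sqrt(2)/2 on |10>, sqrt(2)/2 on |11>.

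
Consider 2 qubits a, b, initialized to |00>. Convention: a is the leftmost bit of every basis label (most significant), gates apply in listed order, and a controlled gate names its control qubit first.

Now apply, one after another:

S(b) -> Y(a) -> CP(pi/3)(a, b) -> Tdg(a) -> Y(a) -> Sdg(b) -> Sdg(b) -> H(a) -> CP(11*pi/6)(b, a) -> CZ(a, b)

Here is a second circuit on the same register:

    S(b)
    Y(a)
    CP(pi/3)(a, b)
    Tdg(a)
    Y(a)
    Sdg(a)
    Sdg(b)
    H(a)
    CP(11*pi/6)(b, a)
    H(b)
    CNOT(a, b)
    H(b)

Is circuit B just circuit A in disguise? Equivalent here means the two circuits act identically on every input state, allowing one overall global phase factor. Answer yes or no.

No, they are not equivalent — no single phase factor reconciles the two unitaries.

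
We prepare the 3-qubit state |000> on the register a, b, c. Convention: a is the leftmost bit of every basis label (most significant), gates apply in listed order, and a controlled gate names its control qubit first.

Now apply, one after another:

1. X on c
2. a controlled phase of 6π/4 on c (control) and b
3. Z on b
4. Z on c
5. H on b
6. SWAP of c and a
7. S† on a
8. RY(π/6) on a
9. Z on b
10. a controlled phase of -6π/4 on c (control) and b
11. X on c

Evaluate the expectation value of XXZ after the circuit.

The observable XXZ averages to -1/2.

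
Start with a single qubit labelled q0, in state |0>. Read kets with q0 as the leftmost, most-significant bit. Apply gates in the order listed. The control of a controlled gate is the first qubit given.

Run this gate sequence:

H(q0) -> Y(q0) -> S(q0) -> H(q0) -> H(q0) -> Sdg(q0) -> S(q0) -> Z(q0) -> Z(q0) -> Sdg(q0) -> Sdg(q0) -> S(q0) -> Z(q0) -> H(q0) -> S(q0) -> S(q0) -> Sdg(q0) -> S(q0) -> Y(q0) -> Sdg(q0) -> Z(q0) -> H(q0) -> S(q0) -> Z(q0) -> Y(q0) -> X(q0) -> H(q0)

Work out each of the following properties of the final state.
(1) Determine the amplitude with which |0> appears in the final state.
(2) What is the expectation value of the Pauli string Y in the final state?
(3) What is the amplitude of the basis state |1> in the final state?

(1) |0> carries amplitude -1/2 + I/2 in the final state. Key observation: gates 7-10 undo each other exactly, leaving only the rest of the circuit to track.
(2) The observable Y averages to 1.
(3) The final state's coefficient on |1> equals -1/2 - I/2.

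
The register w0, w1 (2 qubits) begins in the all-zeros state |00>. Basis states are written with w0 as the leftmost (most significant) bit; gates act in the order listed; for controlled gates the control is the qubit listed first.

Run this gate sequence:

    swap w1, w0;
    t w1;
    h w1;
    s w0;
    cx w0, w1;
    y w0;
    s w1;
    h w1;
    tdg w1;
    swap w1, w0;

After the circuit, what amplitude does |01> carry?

|01> carries amplitude -1/2 + I/2 in the final state.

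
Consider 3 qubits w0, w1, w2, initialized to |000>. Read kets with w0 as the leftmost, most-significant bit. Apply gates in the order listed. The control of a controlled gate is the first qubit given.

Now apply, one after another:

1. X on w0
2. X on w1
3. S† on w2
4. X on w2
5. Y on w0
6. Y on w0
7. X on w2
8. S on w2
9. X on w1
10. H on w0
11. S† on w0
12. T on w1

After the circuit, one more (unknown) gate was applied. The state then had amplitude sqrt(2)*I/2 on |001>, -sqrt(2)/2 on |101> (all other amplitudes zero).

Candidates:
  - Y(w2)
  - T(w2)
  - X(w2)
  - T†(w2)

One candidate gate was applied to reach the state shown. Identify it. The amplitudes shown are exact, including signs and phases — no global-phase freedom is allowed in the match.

It was Y(w2) that produced the state shown. Key observation: steps 2-9 multiply out to the identity, so the circuit reduces to the remaining gates.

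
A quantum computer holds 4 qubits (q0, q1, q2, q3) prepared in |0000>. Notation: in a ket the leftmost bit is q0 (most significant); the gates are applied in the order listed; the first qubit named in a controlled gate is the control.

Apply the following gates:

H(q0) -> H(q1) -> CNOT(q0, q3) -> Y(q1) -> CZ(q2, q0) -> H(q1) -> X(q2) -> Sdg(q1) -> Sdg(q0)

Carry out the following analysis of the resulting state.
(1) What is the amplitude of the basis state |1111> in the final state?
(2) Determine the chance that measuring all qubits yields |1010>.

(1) The amplitude on |1111> is sqrt(2)*I/2.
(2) The probability of measuring |1010> is 0.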